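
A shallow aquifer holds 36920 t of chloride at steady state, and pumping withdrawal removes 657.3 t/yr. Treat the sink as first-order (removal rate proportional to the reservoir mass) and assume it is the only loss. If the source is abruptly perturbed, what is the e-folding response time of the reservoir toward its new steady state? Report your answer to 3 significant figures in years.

56.2 yr

For a linear reservoir the response time equals the residence time τ = M/F.
τ = 36920 / 657.3 = 56.17 yr.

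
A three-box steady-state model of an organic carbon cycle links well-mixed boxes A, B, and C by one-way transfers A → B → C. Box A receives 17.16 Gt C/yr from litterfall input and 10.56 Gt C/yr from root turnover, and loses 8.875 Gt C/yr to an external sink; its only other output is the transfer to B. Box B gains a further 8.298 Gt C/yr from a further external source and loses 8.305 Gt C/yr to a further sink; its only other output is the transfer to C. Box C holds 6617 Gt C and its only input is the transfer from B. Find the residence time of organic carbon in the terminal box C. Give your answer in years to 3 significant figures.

351 yr

Box A: F(A→B) = (17.16 + 10.56) − 8.875 = 18.845 Gt C/yr.
Box B: F(B→C) = (18.845 + 8.298) − 8.305 = 18.838 Gt C/yr.
Box C throughput = its input = 18.838 Gt C/yr; τ = 6617 / 18.838 = 351.3 yr.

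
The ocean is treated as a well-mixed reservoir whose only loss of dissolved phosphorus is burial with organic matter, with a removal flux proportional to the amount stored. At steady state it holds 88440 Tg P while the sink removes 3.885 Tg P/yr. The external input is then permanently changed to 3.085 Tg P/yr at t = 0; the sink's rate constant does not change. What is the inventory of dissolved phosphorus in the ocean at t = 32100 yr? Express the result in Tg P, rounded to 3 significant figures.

The sink rate constant is k = F₀/M₀ = 3.885/88440 = 4.393×10^-5 yr⁻¹.
Solving dM/dt = F₁ − kM with M(0) = M₀ gives M(t) = F₁/k + (M₀ − F₁/k)·e^(−kt).
F₁/k = 3.085/4.393×10^-5 = 70228 Tg P; kt = 4.393×10^-5 × 32100 = 1.410, e^(−kt) = 0.2441.
M(32100) = 70228 + (88440 − 70228) × 0.2441 = 70228 + 4446 = 74674 Tg P.

74700 Tg P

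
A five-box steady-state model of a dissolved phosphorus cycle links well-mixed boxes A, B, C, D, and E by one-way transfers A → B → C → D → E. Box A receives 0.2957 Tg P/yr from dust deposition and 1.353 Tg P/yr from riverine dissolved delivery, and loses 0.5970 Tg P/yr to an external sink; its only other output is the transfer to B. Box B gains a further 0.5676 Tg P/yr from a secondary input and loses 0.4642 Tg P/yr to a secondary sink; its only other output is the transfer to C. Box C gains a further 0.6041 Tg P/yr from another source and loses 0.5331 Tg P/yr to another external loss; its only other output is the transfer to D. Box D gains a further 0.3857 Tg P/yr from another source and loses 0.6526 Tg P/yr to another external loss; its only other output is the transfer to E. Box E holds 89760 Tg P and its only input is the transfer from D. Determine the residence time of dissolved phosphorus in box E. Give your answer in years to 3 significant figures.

Box A: F(A→B) = (0.2957 + 1.353) − 0.5970 = 1.0517 Tg P/yr.
Box B: F(B→C) = (1.0517 + 0.5676) − 0.4642 = 1.1551 Tg P/yr.
Box C: F(C→D) = (1.1551 + 0.6041) − 0.5331 = 1.2261 Tg P/yr.
Box D: F(D→E) = (1.2261 + 0.3857) − 0.6526 = 0.95920 Tg P/yr.
Box E throughput = its input = 0.95920 Tg P/yr; τ = 89760 / 0.95920 = 93580 yr.

93600 yr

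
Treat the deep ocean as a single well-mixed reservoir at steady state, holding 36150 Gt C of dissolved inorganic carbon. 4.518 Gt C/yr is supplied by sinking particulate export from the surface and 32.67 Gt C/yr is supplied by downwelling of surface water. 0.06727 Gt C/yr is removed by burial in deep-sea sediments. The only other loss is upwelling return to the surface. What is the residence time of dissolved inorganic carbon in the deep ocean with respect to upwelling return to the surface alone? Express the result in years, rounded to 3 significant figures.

At steady state ΣF_in = ΣF_out.
ΣF_in = 4.518 + 32.67 = 37.188 Gt C/yr.
Upwelling return to the surface flux = ΣF_in − (0.06727) = 37.188 − 0.06727 = 37.12 Gt C/yr.
τ = M / F = 36150 / 37.12 = 973.8 yr.

974 yr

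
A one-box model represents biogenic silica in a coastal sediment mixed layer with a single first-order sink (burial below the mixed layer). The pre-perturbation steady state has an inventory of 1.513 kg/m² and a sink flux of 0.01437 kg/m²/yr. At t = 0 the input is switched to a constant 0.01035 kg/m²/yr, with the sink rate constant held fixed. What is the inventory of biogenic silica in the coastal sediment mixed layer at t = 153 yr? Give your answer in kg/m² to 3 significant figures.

1.19 kg/m²

The sink rate constant is k = F₀/M₀ = 0.01437/1.513 = 0.009498 yr⁻¹.
Solving dM/dt = F₁ − kM with M(0) = M₀ gives M(t) = F₁/k + (M₀ − F₁/k)·e^(−kt).
F₁/k = 0.01035/0.009498 = 1.0897 kg/m²; kt = 0.009498 × 153 = 1.453, e^(−kt) = 0.2338.
M(153) = 1.0897 + (1.513 − 1.0897) × 0.2338 = 1.0897 + 0.09897 = 1.1887 kg/m².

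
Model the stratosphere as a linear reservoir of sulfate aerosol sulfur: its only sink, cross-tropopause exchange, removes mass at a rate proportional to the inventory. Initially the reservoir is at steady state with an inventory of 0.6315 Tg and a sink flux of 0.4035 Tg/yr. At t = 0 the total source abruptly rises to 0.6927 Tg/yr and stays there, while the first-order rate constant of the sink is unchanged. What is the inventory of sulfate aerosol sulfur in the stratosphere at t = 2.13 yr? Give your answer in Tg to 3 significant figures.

τ = M₀/F₀ = 0.6315/0.4035 = 1.565 yr; rate constant k = 1/τ.
New steady state M_∞ = F₁/k = F₁·τ = 0.6927 × 1.565 = 1.0841 Tg.
M(t) = M_∞ + (M₀ − M_∞)·e^(−t/τ); t/τ = 2.13/1.565 = 1.361, so e^(−t/τ) = 0.2564.
M(t) = 1.0841 − 0.4526 × 0.2564 = 0.96806 Tg.

0.968 Tg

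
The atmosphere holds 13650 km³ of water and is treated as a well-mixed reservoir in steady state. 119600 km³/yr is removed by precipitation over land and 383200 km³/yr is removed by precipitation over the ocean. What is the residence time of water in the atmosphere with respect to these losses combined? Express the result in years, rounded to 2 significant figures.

0.027 yr

Total removal = 119600 + 383200 = 502800 km³/yr.
τ = M / ΣF_out = 13650 / 502800 = 0.02715 yr.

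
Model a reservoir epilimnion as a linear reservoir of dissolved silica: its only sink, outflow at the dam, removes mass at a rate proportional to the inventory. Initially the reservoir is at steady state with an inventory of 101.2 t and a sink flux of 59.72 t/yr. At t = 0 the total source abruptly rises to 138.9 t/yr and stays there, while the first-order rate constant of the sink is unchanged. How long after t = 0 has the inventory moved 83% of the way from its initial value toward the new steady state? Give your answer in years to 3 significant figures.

3.00 yr

τ = M₀/F₀ = 101.2/59.72 = 1.695 yr.
The remaining gap fraction is e^(−t/τ); 83% covered ⇒ e^(−t/τ) = 0.170.
t = −τ ln(0.170) = 1.695 × 1.772 = 3.003 yr.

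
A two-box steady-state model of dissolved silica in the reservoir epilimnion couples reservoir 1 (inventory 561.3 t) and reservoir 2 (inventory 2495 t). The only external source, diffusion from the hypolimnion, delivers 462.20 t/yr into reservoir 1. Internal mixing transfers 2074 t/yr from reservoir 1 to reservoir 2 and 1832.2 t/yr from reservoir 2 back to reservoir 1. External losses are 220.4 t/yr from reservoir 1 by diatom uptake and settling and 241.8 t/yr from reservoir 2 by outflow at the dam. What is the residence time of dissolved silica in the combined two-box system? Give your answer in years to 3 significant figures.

For the system as a whole, the A↔B exchange is internal and contributes nothing to the throughput; only the external sinks remove mass.
M_total = 561.3 + 2495 = 3056.3 t.
ΣF_external_out = 220.4 + 241.8 = 462.20 t/yr.
τ = M_total / ΣF_ext = 3056.3 / 462.20 = 6.613 yr.

6.61 yr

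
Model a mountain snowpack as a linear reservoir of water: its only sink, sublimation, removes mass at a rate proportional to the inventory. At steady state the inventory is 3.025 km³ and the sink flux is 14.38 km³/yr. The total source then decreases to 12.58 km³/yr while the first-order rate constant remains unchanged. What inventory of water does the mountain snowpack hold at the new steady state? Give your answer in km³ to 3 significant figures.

Rate constant k = F/M = 14.38 / 3.025 = 4.754 yr⁻¹.
At the new steady state, source = k·M_new ⇒ M_new = 12.58 / 4.754 = 2.646 km³.
(Equivalently M_new = M × F_new/F_old = 3.025 × 12.58/14.38.)

2.65 km³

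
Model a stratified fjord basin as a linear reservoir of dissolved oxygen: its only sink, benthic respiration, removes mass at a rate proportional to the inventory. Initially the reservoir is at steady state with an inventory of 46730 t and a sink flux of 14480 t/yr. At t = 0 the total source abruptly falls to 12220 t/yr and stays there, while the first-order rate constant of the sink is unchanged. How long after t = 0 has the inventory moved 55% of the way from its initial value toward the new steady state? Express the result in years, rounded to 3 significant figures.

2.58 yr

τ = M₀/F₀ = 46730/14480 = 3.227 yr.
The remaining gap fraction is e^(−t/τ); 55% covered ⇒ e^(−t/τ) = 0.450.
t = −τ ln(0.450) = 3.227 × 0.7985 = 2.577 yr.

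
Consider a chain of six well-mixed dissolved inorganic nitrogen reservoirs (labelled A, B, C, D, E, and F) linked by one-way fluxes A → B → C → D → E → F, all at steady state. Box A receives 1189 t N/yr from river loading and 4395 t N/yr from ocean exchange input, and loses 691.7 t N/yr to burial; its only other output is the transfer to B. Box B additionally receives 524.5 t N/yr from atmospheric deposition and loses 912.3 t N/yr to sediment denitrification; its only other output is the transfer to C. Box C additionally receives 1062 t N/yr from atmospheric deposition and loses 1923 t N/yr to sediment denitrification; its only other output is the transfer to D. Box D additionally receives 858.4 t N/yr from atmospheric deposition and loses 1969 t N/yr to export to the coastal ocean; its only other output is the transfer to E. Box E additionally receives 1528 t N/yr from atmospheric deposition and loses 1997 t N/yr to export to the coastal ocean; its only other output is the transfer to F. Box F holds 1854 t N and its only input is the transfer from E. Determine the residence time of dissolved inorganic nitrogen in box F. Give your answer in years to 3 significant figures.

Box A: F(A→B) = (1189 + 4395) − 691.7 = 4892.3 t N/yr.
Box B: F(B→C) = (4892.3 + 524.5) − 912.3 = 4504.5 t N/yr.
Box C: F(C→D) = (4504.5 + 1062) − 1923 = 3643.5 t N/yr.
Box D: F(D→E) = (3643.5 + 858.4) − 1969 = 2532.9 t N/yr.
Box E: F(E→F) = (2532.9 + 1528) − 1997 = 2063.9 t N/yr.
Box F throughput = its input = 2063.9 t N/yr; τ = 1854 / 2063.9 = 0.8983 yr.

0.898 yr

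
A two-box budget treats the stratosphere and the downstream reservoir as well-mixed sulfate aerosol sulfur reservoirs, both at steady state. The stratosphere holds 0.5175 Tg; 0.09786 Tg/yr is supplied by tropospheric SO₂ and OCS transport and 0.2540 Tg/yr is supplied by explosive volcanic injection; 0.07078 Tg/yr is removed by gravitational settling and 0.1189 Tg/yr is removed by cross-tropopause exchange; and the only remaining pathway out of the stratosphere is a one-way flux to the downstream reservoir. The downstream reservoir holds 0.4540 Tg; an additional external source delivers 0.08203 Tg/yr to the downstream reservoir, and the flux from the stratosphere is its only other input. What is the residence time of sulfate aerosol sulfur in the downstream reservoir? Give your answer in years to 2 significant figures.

1.9 yr

Balance the stratosphere: ΣF_in = 0.09786 + 0.2540 = 0.35186 Tg/yr.
Flux to the downstream reservoir = ΣF_in − (0.07078 + 0.1189) = 0.16218 Tg/yr.
Total input to the downstream reservoir = 0.16218 + 0.08203 = 0.24421 Tg/yr; at steady state this equals its total output.
τ = M / F = 0.4540 / 0.24421 = 1.859 yr.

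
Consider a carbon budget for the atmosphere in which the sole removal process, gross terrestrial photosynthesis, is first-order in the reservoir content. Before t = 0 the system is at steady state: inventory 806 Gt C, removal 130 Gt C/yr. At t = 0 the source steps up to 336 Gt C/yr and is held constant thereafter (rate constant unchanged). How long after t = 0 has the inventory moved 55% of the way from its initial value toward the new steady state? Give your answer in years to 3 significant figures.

4.95 yr

τ = M₀/F₀ = 806/130 = 6.200 yr.
The remaining gap fraction is e^(−t/τ); 55% covered ⇒ e^(−t/τ) = 0.450.
t = −τ ln(0.450) = 6.200 × 0.7985 = 4.951 yr.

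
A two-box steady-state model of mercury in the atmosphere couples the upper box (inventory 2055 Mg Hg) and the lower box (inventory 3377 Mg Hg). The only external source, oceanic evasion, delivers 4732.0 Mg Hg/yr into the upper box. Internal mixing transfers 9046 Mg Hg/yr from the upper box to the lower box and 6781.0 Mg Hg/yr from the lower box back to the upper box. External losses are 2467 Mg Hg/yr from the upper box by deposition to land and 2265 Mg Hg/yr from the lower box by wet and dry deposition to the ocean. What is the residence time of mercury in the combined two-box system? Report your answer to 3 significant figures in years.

Treat the two boxes together as one reservoir: the mixing fluxes between them are internal recycling, so τ = ΣM / Σ(external losses).
M_total = 2055 + 3377 = 5432.0 Mg Hg.
ΣF_external_out = 2467 + 2265 = 4732.0 Mg Hg/yr.
τ = M_total / ΣF_ext = 5432.0 / 4732.0 = 1.148 yr.

1.15 yr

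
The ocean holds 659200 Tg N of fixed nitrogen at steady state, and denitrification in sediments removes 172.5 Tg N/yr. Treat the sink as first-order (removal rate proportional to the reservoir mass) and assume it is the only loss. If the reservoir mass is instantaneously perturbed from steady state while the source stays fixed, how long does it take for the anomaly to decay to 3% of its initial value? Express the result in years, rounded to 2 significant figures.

13000 yr

For a linear reservoir the anomaly decays as exp(−t/τ) with τ = M/F = 659200/172.5 = 3821 yr.
exp(−t/τ) = 0.03 ⇒ t = −τ ln(0.03) = 3821 × 3.507 = 13400 yr.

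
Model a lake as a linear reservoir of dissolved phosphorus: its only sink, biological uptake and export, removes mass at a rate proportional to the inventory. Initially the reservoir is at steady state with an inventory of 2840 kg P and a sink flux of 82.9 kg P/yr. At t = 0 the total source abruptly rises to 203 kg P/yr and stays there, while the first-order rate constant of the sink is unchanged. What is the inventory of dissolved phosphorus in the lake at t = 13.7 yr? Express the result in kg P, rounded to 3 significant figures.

τ = M₀/F₀ = 2840/82.9 = 34.26 yr; rate constant k = 1/τ.
New steady state M_∞ = F₁/k = F₁·τ = 203 × 34.26 = 6954.4 kg P.
M(t) = M_∞ + (M₀ − M_∞)·e^(−t/τ); t/τ = 13.7/34.26 = 0.3999, so e^(−t/τ) = 0.6704.
M(t) = 6954.4 − 4114 × 0.6704 = 4196.2 kg P.

4200 kg P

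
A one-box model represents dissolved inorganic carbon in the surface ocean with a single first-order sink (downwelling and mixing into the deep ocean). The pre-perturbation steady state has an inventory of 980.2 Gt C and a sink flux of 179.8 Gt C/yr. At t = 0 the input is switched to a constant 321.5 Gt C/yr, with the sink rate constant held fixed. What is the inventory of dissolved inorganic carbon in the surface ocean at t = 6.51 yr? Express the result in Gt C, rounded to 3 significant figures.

1520 Gt C

The sink rate constant is k = F₀/M₀ = 179.8/980.2 = 0.1834 yr⁻¹.
Solving dM/dt = F₁ − kM with M(0) = M₀ gives M(t) = F₁/k + (M₀ − F₁/k)·e^(−kt).
F₁/k = 321.5/0.1834 = 1752.7 Gt C; kt = 0.1834 × 6.51 = 1.194, e^(−kt) = 0.3030.
M(6.51) = 1752.7 + (980.2 − 1752.7) × 0.3030 = 1752.7 − 234.0 = 1518.7 Gt C.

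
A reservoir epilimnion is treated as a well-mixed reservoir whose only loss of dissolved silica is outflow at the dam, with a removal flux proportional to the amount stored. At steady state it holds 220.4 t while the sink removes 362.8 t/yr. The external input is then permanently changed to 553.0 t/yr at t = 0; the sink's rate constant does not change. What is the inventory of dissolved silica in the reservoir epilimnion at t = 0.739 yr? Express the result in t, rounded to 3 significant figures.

τ = M₀/F₀ = 220.4/362.8 = 0.6075 yr; rate constant k = 1/τ.
New steady state M_∞ = F₁/k = F₁·τ = 553.0 × 0.6075 = 335.95 t.
M(t) = M_∞ + (M₀ − M_∞)·e^(−t/τ); t/τ = 0.739/0.6075 = 1.216, so e^(−t/τ) = 0.2963.
M(t) = 335.95 − 115.5 × 0.2963 = 301.71 t.

302 t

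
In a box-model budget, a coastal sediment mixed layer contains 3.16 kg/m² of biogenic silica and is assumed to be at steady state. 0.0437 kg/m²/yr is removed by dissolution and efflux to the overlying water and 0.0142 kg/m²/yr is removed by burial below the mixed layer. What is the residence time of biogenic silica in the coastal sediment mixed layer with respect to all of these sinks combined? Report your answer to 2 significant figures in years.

Total removal flux = 0.0437 + 0.0142 = 0.057900 kg/m²/yr.
τ = M / ΣF_out = 3.16 / 0.057900 = 54.58 yr.

55 yr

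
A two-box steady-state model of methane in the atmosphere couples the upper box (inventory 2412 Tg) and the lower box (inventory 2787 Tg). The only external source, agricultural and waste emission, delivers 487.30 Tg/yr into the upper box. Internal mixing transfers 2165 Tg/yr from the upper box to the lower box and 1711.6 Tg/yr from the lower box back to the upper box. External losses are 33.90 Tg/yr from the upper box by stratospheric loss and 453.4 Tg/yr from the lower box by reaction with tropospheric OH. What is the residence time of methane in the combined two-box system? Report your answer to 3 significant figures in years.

For the system as a whole, the A↔B exchange is internal and contributes nothing to the throughput; only the external sinks remove mass.
M_total = 2412 + 2787 = 5199.0 Tg.
ΣF_external_out = 33.90 + 453.4 = 487.30 Tg/yr.
τ = M_total / ΣF_ext = 5199.0 / 487.30 = 10.67 yr.

10.7 yr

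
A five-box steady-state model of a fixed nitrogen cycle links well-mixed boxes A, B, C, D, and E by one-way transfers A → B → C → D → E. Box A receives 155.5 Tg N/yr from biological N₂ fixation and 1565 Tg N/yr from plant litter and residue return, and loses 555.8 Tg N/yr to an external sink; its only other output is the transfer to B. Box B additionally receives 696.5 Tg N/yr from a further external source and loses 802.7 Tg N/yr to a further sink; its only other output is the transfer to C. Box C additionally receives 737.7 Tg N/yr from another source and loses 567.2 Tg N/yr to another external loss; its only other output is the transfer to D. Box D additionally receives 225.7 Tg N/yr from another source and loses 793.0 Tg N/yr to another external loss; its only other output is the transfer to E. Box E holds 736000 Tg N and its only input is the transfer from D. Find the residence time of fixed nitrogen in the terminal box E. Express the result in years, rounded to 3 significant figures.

1110 yr

Box A: F(A→B) = (155.5 + 1565) − 555.8 = 1164.7 Tg N/yr.
Box B: F(B→C) = (1164.7 + 696.5) − 802.7 = 1058.5 Tg N/yr.
Box C: F(C→D) = (1058.5 + 737.7) − 567.2 = 1229.0 Tg N/yr.
Box D: F(D→E) = (1229.0 + 225.7) − 793.0 = 661.70 Tg N/yr.
Box E throughput = its input = 661.70 Tg N/yr; τ = 736000 / 661.70 = 1112 yr.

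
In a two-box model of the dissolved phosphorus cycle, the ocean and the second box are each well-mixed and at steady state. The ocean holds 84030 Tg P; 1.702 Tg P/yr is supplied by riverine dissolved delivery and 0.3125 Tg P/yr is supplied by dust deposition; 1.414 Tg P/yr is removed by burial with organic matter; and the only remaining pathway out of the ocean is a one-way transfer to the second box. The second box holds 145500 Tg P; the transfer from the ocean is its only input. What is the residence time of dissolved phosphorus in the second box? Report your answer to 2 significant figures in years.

240000 yr

Balance the ocean: ΣF_in = 1.702 + 0.3125 = 2.0145 Tg P/yr.
Transfer to the second box = ΣF_in − (1.414) = 0.60050 Tg P/yr.
At steady state the output of the second box equals its input, 0.60050 Tg P/yr.
τ = M / F = 145500 / 0.60050 = 242300 yr.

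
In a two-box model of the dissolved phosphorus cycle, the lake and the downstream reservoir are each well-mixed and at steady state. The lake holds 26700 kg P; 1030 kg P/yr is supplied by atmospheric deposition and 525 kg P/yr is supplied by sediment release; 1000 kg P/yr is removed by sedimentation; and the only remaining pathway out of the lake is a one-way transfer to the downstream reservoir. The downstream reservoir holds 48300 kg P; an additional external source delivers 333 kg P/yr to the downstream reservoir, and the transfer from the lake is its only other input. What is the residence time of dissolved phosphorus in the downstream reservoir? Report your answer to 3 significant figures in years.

54.4 yr

Balance the lake: ΣF_in = 1030 + 525 = 1555.0 kg P/yr.
Transfer to the downstream reservoir = ΣF_in − (1000) = 555.00 kg P/yr.
Total input to the downstream reservoir = 555.00 + 333 = 888.00 kg P/yr; at steady state this equals its total output.
τ = M / F = 48300 / 888.00 = 54.39 yr.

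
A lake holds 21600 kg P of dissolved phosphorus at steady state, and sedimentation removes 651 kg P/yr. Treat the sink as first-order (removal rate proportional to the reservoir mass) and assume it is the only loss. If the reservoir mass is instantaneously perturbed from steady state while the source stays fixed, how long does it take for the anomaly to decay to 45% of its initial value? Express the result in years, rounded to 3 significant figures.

For a linear reservoir the anomaly decays as exp(−t/τ) with τ = M/F = 21600/651 = 33.18 yr.
exp(−t/τ) = 0.45 ⇒ t = −τ ln(0.45) = 33.18 × 0.7985 = 26.49 yr.

26.5 yr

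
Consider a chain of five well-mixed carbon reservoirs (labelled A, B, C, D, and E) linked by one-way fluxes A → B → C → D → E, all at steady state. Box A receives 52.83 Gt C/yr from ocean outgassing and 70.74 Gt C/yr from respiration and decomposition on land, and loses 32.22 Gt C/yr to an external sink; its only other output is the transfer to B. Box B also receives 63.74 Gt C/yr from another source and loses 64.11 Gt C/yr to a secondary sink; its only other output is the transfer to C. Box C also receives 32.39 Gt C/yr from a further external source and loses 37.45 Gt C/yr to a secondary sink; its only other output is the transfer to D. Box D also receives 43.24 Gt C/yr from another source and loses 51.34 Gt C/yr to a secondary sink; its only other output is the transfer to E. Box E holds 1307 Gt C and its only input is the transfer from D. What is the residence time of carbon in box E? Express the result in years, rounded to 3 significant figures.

Box A: F(A→B) = (52.83 + 70.74) − 32.22 = 91.350 Gt C/yr.
Box B: F(B→C) = (91.350 + 63.74) − 64.11 = 90.980 Gt C/yr.
Box C: F(C→D) = (90.980 + 32.39) − 37.45 = 85.920 Gt C/yr.
Box D: F(D→E) = (85.920 + 43.24) − 51.34 = 77.820 Gt C/yr.
Box E throughput = its input = 77.820 Gt C/yr; τ = 1307 / 77.820 = 16.80 yr.

16.8 yr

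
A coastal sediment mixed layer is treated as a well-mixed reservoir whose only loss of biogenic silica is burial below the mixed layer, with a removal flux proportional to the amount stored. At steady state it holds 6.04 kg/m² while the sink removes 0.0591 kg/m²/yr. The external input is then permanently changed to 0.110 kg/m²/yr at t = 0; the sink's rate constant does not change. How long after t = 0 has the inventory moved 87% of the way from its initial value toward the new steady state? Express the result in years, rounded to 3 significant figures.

τ = M₀/F₀ = 6.04/0.0591 = 102.2 yr.
The remaining gap fraction is e^(−t/τ); 87% covered ⇒ e^(−t/τ) = 0.130.
t = −τ ln(0.130) = 102.2 × 2.040 = 208.5 yr.

209 yr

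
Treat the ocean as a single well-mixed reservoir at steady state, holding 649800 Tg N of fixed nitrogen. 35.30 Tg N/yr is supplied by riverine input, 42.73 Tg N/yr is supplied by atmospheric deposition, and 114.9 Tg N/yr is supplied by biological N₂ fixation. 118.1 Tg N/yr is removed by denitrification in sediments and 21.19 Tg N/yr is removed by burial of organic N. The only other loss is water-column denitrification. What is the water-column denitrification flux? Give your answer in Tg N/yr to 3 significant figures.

53.6 Tg N/yr

At steady state ΣF_in = ΣF_out.
ΣF_in = 35.30 + 42.73 + 114.9 = 192.93 Tg N/yr.
Water-column denitrification flux = ΣF_in − (118.1 + 21.19) = 192.93 − 139.3 = 53.64 Tg N/yr.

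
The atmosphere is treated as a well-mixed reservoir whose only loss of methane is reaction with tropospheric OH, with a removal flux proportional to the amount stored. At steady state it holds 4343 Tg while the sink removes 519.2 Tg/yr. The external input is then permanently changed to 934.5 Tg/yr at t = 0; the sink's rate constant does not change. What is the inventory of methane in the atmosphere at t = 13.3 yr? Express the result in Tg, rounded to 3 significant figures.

7110 Tg

τ = M₀/F₀ = 4343/519.2 = 8.365 yr; rate constant k = 1/τ.
New steady state M_∞ = F₁/k = F₁·τ = 934.5 × 8.365 = 7816.9 Tg.
M(t) = M_∞ + (M₀ − M_∞)·e^(−t/τ); t/τ = 13.3/8.365 = 1.590, so e^(−t/τ) = 0.2039.
M(t) = 7816.9 − 3474 × 0.2039 = 7108.5 Tg.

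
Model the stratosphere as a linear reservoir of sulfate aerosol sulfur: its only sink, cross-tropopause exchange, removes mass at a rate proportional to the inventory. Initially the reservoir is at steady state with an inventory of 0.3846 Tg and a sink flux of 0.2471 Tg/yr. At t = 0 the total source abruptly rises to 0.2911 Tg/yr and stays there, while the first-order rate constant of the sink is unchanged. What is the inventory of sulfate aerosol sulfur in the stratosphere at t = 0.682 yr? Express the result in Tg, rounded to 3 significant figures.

0.409 Tg

Residence time τ = M₀/F₀ = 1.556 yr. The eventual steady state is M_∞ = M₀·(F₁/F₀) = 0.3846 × 0.2911/0.2471 = 0.45308 Tg.
The anomaly ΔM(t) = M(t) − M_∞ decays as ΔM₀·e^(−t/τ) with ΔM₀ = 0.3846 − 0.45308 = −0.06848 Tg.
At t = 0.682 yr, e^(−t/τ) = e^(−0.4382) = 0.6452, so ΔM = −0.04419 Tg and M = 0.45308 − 0.04419 = 0.40890 Tg.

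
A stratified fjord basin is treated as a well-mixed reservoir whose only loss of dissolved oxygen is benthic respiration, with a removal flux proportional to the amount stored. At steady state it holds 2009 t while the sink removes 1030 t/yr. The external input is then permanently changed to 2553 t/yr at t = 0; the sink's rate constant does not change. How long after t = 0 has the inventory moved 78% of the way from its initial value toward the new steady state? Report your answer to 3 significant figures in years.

2.95 yr

τ = M₀/F₀ = 2009/1030 = 1.950 yr.
The remaining gap fraction is e^(−t/τ); 78% covered ⇒ e^(−t/τ) = 0.220.
t = −τ ln(0.220) = 1.950 × 1.514 = 2.953 yr.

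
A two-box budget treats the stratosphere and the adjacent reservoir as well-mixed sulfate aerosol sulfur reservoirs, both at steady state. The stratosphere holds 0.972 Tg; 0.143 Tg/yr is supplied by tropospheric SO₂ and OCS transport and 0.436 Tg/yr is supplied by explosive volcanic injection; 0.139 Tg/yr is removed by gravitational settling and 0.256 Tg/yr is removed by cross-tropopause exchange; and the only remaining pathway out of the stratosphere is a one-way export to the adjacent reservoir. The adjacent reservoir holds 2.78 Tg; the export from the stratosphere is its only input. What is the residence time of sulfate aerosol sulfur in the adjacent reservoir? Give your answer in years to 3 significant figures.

15.1 yr

Balance the stratosphere: ΣF_in = 0.143 + 0.436 = 0.57900 Tg/yr.
Export to the adjacent reservoir = ΣF_in − (0.139 + 0.256) = 0.18400 Tg/yr.
At steady state the output of the adjacent reservoir equals its input, 0.18400 Tg/yr.
τ = M / F = 2.78 / 0.18400 = 15.11 yr.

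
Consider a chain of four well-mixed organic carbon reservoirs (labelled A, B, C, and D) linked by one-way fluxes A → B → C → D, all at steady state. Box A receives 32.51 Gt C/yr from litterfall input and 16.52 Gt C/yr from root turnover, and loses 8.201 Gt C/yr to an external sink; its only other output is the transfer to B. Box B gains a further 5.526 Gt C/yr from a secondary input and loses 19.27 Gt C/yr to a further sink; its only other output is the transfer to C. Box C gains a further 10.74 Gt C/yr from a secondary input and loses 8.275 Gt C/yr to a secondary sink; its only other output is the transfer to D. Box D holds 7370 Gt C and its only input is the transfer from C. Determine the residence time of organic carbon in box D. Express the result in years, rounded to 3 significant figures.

Box A: F(A→B) = (32.51 + 16.52) − 8.201 = 40.829 Gt C/yr.
Box B: F(B→C) = (40.829 + 5.526) − 19.27 = 27.085 Gt C/yr.
Box C: F(C→D) = (27.085 + 10.74) − 8.275 = 29.550 Gt C/yr.
Box D throughput = its input = 29.550 Gt C/yr; τ = 7370 / 29.550 = 249.4 yr.

249 yr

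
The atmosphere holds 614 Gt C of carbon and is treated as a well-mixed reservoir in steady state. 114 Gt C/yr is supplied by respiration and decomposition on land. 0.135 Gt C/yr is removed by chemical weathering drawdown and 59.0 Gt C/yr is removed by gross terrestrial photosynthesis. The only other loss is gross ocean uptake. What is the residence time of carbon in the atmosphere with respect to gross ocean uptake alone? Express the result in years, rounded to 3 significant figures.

11.2 yr

At steady state ΣF_in = ΣF_out.
ΣF_in = 114.00 Gt C/yr.
Gross ocean uptake flux = ΣF_in − (0.135 + 59.0) = 114.00 − 59.13 = 54.87 Gt C/yr.
τ = M / F = 614 / 54.87 = 11.19 yr.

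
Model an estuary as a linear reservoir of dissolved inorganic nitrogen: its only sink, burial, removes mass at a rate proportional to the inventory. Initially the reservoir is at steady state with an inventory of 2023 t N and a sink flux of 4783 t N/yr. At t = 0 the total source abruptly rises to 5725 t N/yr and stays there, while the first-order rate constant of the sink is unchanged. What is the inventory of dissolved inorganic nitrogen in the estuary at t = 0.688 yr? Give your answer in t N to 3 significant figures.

2340 t N

The sink rate constant is k = F₀/M₀ = 4783/2023 = 2.364 yr⁻¹.
Solving dM/dt = F₁ − kM with M(0) = M₀ gives M(t) = F₁/k + (M₀ − F₁/k)·e^(−kt).
F₁/k = 5725/2.364 = 2421.4 t N; kt = 2.364 × 0.688 = 1.627, e^(−kt) = 0.1966.
M(0.688) = 2421.4 + (2023 − 2421.4) × 0.1966 = 2421.4 − 78.33 = 2343.1 t N.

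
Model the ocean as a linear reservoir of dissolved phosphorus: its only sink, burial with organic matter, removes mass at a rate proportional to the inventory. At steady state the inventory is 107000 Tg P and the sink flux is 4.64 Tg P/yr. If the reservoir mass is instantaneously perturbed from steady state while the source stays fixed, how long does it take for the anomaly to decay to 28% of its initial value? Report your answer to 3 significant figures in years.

29400 yr

For a linear reservoir the anomaly decays as exp(−t/τ) with τ = M/F = 107000/4.64 = 23060 yr.
exp(−t/τ) = 0.28 ⇒ t = −τ ln(0.28) = 23060 × 1.273 = 29360 yr.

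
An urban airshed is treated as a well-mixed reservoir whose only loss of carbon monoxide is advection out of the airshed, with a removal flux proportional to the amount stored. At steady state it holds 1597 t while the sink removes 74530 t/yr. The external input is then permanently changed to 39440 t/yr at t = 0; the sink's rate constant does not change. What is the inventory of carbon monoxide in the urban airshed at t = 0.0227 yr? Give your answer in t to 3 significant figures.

Residence time τ = M₀/F₀ = 0.02143 yr. The eventual steady state is M_∞ = M₀·(F₁/F₀) = 1597 × 39440/74530 = 845.11 t.
The anomaly ΔM(t) = M(t) − M_∞ decays as ΔM₀·e^(−t/τ) with ΔM₀ = 1597 − 845.11 = 751.9 t.
At t = 0.0227 yr, e^(−t/τ) = e^(−1.059) = 0.3467, so ΔM = 260.7 t and M = 845.11 + 260.7 = 1105.8 t.

1110 t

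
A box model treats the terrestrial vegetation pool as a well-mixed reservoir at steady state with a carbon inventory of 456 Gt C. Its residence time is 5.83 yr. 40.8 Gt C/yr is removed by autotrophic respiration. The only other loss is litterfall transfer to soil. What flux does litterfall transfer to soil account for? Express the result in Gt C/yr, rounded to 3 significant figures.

37.4 Gt C/yr

Total removal F = M/τ = 456 / 5.83 = 78.22 Gt C/yr.
Litterfall transfer to soil = F − (40.8) = 78.22 − 40.80 = 37.42 Gt C/yr.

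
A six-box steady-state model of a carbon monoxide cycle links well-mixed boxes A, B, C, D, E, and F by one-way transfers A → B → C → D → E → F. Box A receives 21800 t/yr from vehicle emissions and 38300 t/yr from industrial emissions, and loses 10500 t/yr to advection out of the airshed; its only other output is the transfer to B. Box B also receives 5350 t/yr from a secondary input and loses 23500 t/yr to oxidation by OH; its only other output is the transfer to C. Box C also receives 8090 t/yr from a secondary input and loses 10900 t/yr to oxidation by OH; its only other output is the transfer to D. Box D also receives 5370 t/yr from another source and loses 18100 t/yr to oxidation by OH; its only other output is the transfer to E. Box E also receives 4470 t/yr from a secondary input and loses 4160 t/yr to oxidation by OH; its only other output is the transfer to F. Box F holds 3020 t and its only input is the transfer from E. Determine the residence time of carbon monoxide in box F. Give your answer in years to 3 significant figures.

0.186 yr

Box A: F(A→B) = (21800 + 38300) − 10500 = 49600 t/yr.
Box B: F(B→C) = (49600 + 5350) − 23500 = 31450 t/yr.
Box C: F(C→D) = (31450 + 8090) − 10900 = 28640 t/yr.
Box D: F(D→E) = (28640 + 5370) − 18100 = 15910 t/yr.
Box E: F(E→F) = (15910 + 4470) − 4160 = 16220 t/yr.
Box F throughput = its input = 16220 t/yr; τ = 3020 / 16220 = 0.1862 yr.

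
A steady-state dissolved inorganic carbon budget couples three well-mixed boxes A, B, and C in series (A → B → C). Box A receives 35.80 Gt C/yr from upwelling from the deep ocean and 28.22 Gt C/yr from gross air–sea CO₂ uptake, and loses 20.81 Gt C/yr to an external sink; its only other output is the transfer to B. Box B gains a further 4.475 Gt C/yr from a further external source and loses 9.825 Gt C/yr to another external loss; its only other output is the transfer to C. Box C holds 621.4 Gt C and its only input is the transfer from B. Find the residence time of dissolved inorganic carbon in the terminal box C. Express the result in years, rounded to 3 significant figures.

Box A: F(A→B) = (35.80 + 28.22) − 20.81 = 43.210 Gt C/yr.
Box B: F(B→C) = (43.210 + 4.475) − 9.825 = 37.860 Gt C/yr.
Box C throughput = its input = 37.860 Gt C/yr; τ = 621.4 / 37.860 = 16.41 yr.

16.4 yr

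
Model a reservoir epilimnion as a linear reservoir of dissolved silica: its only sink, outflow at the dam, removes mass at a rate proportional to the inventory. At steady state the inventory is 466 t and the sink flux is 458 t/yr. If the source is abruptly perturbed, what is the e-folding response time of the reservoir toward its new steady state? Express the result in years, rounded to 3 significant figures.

For a linear reservoir the response time equals the residence time τ = M/F.
τ = 466 / 458 = 1.017 yr.

1.02 yr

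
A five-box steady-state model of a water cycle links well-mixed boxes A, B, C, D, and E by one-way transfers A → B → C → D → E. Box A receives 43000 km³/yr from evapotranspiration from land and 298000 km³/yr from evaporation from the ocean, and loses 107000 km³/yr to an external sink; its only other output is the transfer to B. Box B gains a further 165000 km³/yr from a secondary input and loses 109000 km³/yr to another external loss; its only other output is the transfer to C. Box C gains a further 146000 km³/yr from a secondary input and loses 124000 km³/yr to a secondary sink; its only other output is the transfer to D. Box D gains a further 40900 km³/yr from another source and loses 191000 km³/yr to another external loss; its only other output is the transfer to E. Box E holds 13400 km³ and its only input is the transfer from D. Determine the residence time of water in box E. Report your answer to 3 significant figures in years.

0.0828 yr

Box A: F(A→B) = (43000 + 298000) − 107000 = 234000 km³/yr.
Box B: F(B→C) = (234000 + 165000) − 109000 = 290000 km³/yr.
Box C: F(C→D) = (290000 + 146000) − 124000 = 312000 km³/yr.
Box D: F(D→E) = (312000 + 40900) − 191000 = 161900 km³/yr.
Box E throughput = its input = 161900 km³/yr; τ = 13400 / 161900 = 0.08277 yr.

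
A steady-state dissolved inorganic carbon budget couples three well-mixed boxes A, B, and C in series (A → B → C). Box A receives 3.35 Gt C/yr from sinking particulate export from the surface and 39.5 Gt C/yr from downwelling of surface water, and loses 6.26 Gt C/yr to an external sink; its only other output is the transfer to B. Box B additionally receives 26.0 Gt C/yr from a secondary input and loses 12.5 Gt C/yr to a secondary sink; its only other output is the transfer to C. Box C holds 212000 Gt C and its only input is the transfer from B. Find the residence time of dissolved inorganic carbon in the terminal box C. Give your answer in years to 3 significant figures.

4230 yr

Box A: F(A→B) = (3.35 + 39.5) − 6.26 = 36.590 Gt C/yr.
Box B: F(B→C) = (36.590 + 26.0) − 12.5 = 50.090 Gt C/yr.
Box C throughput = its input = 50.090 Gt C/yr; τ = 212000 / 50.090 = 4232 yr.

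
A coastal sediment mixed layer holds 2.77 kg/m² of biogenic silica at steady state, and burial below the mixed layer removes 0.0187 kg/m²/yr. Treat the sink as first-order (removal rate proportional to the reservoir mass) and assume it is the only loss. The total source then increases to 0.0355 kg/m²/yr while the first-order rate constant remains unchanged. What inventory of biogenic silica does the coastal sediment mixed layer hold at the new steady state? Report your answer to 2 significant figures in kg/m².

5.3 kg/m²

Rate constant k = F/M = 0.0187 / 2.77 = 0.006751 yr⁻¹.
At the new steady state, source = k·M_new ⇒ M_new = 0.0355 / 0.006751 = 5.259 kg/m².
(Equivalently M_new = M × F_new/F_old = 2.77 × 0.0355/0.0187.)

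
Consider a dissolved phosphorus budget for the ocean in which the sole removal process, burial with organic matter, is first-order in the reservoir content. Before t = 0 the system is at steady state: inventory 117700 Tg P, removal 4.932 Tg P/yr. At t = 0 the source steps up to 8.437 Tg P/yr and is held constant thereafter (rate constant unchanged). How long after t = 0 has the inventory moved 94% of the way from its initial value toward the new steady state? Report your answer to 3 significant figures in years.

67100 yr

τ = M₀/F₀ = 117700/4.932 = 23860 yr.
The remaining gap fraction is e^(−t/τ); 94% covered ⇒ e^(−t/τ) = 0.0600.
t = −τ ln(0.0600) = 23860 × 2.813 = 67140 yr.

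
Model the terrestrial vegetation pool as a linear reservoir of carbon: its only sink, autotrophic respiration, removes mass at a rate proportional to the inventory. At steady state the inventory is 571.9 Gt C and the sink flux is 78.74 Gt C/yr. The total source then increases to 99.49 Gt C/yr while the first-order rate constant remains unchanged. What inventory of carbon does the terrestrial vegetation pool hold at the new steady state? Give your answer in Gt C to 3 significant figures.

Rate constant k = F/M = 78.74 / 571.9 = 0.1377 yr⁻¹.
At the new steady state, source = k·M_new ⇒ M_new = 99.49 / 0.1377 = 722.6 Gt C.
(Equivalently M_new = M × F_new/F_old = 571.9 × 99.49/78.74.)

723 Gt C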